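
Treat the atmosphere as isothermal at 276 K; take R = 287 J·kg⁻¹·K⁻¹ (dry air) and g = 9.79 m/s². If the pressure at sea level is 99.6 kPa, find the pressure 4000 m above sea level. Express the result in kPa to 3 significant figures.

Scale height: H = RT/g = 287 × 276 / 9.79 = 8091.1 m.
Barometric formula: P = P₀ exp(−z/H).
z/H = 4000.0/8091.1 = 0.49437; exp(−0.49437) = 0.60996.
P = 99.6 × 0.60996 = 60.752 kPa.

P ≈ 60.8 kPa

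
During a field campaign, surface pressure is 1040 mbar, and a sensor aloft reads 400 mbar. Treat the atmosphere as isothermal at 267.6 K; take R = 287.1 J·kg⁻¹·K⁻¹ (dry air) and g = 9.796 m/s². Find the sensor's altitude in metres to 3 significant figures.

Scale height: H = RT/g = 287.1 × 267.6 / 9.796 = 7842.8 m.
Invert the barometric formula: z = H ln(P₀/P).
P₀/P = 1040/400 = 2.6000; ln(2.6000) = 0.95551.
z = 7842.8 × 0.95551 = 7493.9 m.

z ≈ 7490 m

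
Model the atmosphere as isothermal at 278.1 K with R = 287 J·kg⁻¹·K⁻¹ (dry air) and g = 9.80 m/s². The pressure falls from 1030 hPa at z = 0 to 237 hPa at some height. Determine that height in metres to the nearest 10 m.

Scale height: H = RT/g = 287 × 278.1 / 9.80 = 8144.4 m.
Invert the barometric formula: z = H ln(P₀/P).
P₀/P = 1030/237 = 4.3460; ln(4.3460) = 1.4693.
z = 8144.4 × 1.4693 = 11967 m.

z ≈ 11970 m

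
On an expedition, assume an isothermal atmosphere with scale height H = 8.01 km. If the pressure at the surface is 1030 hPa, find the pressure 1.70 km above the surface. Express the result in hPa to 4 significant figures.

P ≈ 833.0 hPa

Barometric formula: P = P₀ exp(−z/H).
z/H = 1700.0/8010.0 = 0.21223; exp(−0.21223) = 0.80878.
P = 1030 × 0.80878 = 833.04 hPa.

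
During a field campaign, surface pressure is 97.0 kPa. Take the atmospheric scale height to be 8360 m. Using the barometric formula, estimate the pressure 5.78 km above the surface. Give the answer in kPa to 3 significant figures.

Barometric formula: P = P₀ exp(−z/H).
z/H = 5780.0/8360.0 = 0.69139; exp(−0.69139) = 0.50088.
P = 97.0 × 0.50088 = 48.585 kPa.

P ≈ 48.6 kPa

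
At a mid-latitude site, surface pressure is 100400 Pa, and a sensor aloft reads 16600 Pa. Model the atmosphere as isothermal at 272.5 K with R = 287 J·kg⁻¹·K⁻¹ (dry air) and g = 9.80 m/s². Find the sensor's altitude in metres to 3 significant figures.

z ≈ 14400 m

Scale height: H = RT/g = 287 × 272.5 / 9.80 = 7980.4 m.
Invert the barometric formula: z = H ln(P₀/P).
P₀/P = 100400/16600 = 6.0482; ln(6.0482) = 1.7998.
z = 7980.4 × 1.7998 = 14363 m.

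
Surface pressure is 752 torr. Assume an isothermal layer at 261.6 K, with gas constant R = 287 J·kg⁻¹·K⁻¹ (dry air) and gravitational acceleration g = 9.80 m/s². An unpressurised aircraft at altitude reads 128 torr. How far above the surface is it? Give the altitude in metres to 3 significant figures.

Scale height: H = RT/g = 287 × 261.6 / 9.80 = 7661.1 m.
Invert the barometric formula: z = H ln(P₀/P).
P₀/P = 752/128 = 5.8750; ln(5.8750) = 1.7707.
z = 7661.1 × 1.7707 = 13566 m.

z ≈ 13600 m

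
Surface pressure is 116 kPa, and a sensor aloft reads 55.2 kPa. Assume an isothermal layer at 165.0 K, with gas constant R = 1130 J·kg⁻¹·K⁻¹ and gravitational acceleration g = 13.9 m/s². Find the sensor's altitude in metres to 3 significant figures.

z ≈ 9960 m

Scale height: H = RT/g = 1130 × 165.0 / 13.9 = 13414 m.
Invert the barometric formula: z = H ln(P₀/P).
P₀/P = 116/55.2 = 2.1014; ln(2.1014) = 0.74260.
z = 13414 × 0.74260 = 9961.2 m.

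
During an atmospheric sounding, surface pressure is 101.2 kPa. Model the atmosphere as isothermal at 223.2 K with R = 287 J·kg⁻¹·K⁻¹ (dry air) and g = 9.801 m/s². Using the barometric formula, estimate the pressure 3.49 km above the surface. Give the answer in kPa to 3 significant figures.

P ≈ 59.3 kPa

Scale height: H = RT/g = 287 × 223.2 / 9.801 = 6535.9 m.
Barometric formula: P = P₀ exp(−z/H).
z/H = 3490.0/6535.9 = 0.53397; exp(−0.53397) = 0.58627.
P = 101.2 × 0.58627 = 59.331 kPa.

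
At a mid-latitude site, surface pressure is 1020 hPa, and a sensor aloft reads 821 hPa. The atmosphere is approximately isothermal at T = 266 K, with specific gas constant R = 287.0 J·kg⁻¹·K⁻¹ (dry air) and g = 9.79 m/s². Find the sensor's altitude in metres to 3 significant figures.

Scale height: H = RT/g = 287.0 × 266 / 9.79 = 7798.0 m.
Invert the barometric formula: z = H ln(P₀/P).
P₀/P = 1020/821 = 1.2424; ln(1.2424) = 0.21704.
z = 7798.0 × 0.21704 = 1692.5 m.

z ≈ 1690 m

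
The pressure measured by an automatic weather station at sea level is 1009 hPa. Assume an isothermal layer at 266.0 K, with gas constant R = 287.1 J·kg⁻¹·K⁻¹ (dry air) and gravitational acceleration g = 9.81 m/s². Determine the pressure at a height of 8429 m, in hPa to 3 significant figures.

P ≈ 342 hPa

Scale height: H = RT/g = 287.1 × 266.0 / 9.81 = 7784.8 m.
Barometric formula: P = P₀ exp(−z/H).
z/H = 8429.0/7784.8 = 1.0828; exp(−1.0828) = 0.33865.
P = 1009 × 0.33865 = 341.70 hPa.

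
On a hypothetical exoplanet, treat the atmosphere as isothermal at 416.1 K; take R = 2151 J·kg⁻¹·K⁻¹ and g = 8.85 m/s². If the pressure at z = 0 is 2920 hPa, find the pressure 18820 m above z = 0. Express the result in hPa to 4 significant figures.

Scale height: H = RT/g = 2151 × 416.1 / 8.85 = 101130 m.
Barometric formula: P = P₀ exp(−z/H).
z/H = 18820/101130 = 0.18610; exp(−0.18610) = 0.83019.
P = 2920 × 0.83019 = 2424.2 hPa.

P ≈ 2424 hPa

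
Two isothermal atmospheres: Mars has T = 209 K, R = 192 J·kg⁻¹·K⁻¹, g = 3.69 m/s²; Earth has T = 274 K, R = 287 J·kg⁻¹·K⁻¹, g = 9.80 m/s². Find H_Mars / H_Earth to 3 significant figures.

H_Mars/H_Earth ≈ 1.36

H = RT/g for each body.
H_Mars = 192 × 209 / 3.69 = 10875 m.
H_Earth = 287 × 274 / 9.80 = 8024.3 m.
H_Mars/H_Earth = 10875/8024.3 = 1.3553.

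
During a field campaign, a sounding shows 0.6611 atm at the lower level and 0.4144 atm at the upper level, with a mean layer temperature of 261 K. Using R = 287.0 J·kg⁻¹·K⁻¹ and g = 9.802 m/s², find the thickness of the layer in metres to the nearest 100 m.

Hypsometric equation: Δz = (R T̄/g) ln(P₁/P₂).
R T̄/g = 287.0 × 261 / 9.802 = 7642.0 m.
ln(0.6611/0.4144) = ln(1.5953) = 0.46706.
Δz = 7642.0 × 0.46706 = 3569.3 m.

Δz ≈ 3600 m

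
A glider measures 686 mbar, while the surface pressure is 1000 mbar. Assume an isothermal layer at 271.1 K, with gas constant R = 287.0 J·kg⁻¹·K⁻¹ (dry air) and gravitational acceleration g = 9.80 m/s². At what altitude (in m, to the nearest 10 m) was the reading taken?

Scale height: H = RT/g = 287.0 × 271.1 / 9.80 = 7939.4 m.
Invert the barometric formula: z = H ln(P₀/P).
P₀/P = 1000/686 = 1.4577; ln(1.4577) = 0.37686.
z = 7939.4 × 0.37686 = 2992.0 m.

z ≈ 2990 m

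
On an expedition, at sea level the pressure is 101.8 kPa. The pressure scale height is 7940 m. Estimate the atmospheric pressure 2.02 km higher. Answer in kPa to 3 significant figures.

P ≈ 78.9 kPa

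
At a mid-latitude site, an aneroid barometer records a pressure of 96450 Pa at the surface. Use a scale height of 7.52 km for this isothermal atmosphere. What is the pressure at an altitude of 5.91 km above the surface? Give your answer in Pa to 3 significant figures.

P ≈ 44000 Pa

Barometric formula: P = P₀ exp(−z/H).
z/H = 5910.0/7520.0 = 0.78590; exp(−0.78590) = 0.45571.
P = 96450 × 0.45571 = 43953 Pa.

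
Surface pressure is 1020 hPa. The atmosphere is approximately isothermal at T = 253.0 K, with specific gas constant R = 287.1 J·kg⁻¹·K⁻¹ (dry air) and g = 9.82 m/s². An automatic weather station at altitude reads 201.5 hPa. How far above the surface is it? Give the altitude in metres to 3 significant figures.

Scale height: H = RT/g = 287.1 × 253.0 / 9.82 = 7396.8 m.
Invert the barometric formula: z = H ln(P₀/P).
P₀/P = 1020/201.5 = 5.0620; ln(5.0620) = 1.6218.
z = 7396.8 × 1.6218 = 11996 m.

z ≈ 12000 m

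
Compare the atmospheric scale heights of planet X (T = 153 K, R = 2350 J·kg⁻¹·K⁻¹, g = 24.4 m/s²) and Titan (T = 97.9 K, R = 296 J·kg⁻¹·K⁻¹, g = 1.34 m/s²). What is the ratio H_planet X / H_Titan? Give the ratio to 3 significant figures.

H_planet X/H_Titan ≈ 0.681

H = RT/g for each body.
H_planet X = 2350 × 153 / 24.4 = 14736 m.
H_Titan = 296 × 97.9 / 1.34 = 21626 m.
H_planet X/H_Titan = 14736/21626 = 0.68140.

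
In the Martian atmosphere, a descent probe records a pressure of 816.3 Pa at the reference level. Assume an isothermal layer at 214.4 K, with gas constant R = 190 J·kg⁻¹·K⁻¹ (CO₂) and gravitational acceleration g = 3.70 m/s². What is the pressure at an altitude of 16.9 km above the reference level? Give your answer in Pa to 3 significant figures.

Scale height: H = RT/g = 190 × 214.4 / 3.70 = 11010 m.
Barometric formula: P = P₀ exp(−z/H).
z/H = 16900/11010 = 1.5350; exp(−1.5350) = 0.21546.
P = 816.3 × 0.21546 = 175.88 Pa.

P ≈ 176 Pa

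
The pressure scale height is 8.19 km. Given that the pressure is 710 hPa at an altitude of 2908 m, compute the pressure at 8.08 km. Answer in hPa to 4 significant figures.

Between two levels, P₂ = P₁ exp(−Δz/H) with Δz = z₂ − z₁.
Δz = 8080.0 − 2908.0 = 5172.0 m; Δz/H = 5172.0/8190.0 = 0.63150.
P₂ = 710 × exp(−0.63150) = 710 × 0.53179 = 377.57 hPa.

P ≈ 377.6 hPa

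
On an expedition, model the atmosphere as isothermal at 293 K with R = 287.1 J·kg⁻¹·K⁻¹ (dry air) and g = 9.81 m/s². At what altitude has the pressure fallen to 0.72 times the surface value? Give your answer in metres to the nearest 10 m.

z ≈ 2820 m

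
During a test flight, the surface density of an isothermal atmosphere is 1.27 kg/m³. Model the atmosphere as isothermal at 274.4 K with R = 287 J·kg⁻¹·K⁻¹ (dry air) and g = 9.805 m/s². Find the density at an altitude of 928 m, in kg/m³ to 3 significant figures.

Scale height: H = RT/g = 287 × 274.4 / 9.805 = 8031.9 m.
In an isothermal atmosphere, density decays like pressure: ρ = ρ₀ exp(−z/H).
z/H = 928.00/8031.9 = 0.11554; exp(−0.11554) = 0.89088.
ρ = 1.27 × 0.89088 = 1.1314 kg/m³.

ρ ≈ 1.13 kg/m³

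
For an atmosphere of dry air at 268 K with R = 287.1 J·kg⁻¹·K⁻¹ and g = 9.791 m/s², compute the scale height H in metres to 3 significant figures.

H ≈ 7860 m

The scale height of an isothermal atmosphere is H = RT/g.
H = 287.1 × 268 / 9.791 = 76943/9.791 = 7858.5 m.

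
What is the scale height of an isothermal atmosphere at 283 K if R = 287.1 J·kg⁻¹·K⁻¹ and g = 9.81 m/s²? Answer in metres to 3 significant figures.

H ≈ 8280 m

The scale height of an isothermal atmosphere is H = RT/g.
H = 287.1 × 283 / 9.81 = 81249/9.81 = 8282.3 m.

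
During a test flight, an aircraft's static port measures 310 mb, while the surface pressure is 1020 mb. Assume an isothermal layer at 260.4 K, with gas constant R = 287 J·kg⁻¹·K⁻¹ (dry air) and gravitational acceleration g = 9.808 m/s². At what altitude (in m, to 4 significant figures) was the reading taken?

Scale height: H = RT/g = 287 × 260.4 / 9.808 = 7619.8 m.
Invert the barometric formula: z = H ln(P₀/P).
P₀/P = 1020/310 = 3.2903; ln(3.2903) = 1.1910.
z = 7619.8 × 1.1910 = 9075.2 m.

z ≈ 9075 m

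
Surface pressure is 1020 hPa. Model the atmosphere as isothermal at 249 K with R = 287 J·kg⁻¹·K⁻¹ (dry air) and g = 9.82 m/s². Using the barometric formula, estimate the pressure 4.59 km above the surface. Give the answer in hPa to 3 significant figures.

Scale height: H = RT/g = 287 × 249 / 9.82 = 7277.3 m.
Barometric formula: P = P₀ exp(−z/H).
z/H = 4590.0/7277.3 = 0.63073; exp(−0.63073) = 0.53220.
P = 1020 × 0.53220 = 542.84 hPa.

P ≈ 543 hPa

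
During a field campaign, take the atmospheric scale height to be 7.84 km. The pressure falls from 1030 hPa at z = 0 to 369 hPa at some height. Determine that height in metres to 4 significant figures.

z ≈ 8048 m

Invert the barometric formula: z = H ln(P₀/P).
P₀/P = 1030/369 = 2.7913; ln(2.7913) = 1.0265.
z = 7840.0 × 1.0265 = 8047.8 m.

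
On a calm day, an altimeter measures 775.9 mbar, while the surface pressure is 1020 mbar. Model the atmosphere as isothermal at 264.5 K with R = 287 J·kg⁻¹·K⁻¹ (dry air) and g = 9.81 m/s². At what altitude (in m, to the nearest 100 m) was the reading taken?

z ≈ 2100 m

Scale height: H = RT/g = 287 × 264.5 / 9.81 = 7738.2 m.
Invert the barometric formula: z = H ln(P₀/P).
P₀/P = 1020/775.9 = 1.3146; ln(1.3146) = 0.27353.
z = 7738.2 × 0.27353 = 2116.6 m.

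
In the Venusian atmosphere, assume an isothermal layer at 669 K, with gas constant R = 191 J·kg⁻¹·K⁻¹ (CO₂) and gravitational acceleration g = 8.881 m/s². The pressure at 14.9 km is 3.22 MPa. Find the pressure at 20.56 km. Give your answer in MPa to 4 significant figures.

P ≈ 2.173 MPa

Scale height: H = RT/g = 191 × 669 / 8.881 = 14388 m.
Between two levels, P₂ = P₁ exp(−Δz/H) with Δz = z₂ − z₁.
Δz = 20560 − 14900 = 5660.0 m; Δz/H = 5660.0/14388 = 0.39338.
P₂ = 3.22 × exp(−0.39338) = 3.22 × 0.67477 = 2.1728 MPa.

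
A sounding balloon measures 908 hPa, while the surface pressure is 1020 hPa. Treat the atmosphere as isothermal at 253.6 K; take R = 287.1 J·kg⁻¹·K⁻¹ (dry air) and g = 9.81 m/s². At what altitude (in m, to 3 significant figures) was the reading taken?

z ≈ 863 m

Scale height: H = RT/g = 287.1 × 253.6 / 9.81 = 7421.9 m.
Invert the barometric formula: z = H ln(P₀/P).
P₀/P = 1020/908 = 1.1233; ln(1.1233) = 0.11627.
z = 7421.9 × 0.11627 = 862.94 m.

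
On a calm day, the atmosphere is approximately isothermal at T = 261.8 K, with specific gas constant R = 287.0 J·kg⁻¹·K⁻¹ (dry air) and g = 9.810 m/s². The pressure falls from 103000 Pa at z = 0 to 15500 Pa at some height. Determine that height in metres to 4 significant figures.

z ≈ 14510 m

Scale height: H = RT/g = 287.0 × 261.8 / 9.810 = 7659.2 m.
Invert the barometric formula: z = H ln(P₀/P).
P₀/P = 103000/15500 = 6.6452; ln(6.6452) = 1.8939.
z = 7659.2 × 1.8939 = 14506 m.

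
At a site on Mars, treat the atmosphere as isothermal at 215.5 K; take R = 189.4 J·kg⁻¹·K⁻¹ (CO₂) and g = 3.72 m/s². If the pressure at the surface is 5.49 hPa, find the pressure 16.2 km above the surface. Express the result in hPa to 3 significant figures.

Scale height: H = RT/g = 189.4 × 215.5 / 3.72 = 10972 m.
Barometric formula: P = P₀ exp(−z/H).
z/H = 16200/10972 = 1.4765; exp(−1.4765) = 0.22844.
P = 5.49 × 0.22844 = 1.2541 hPa.

P ≈ 1.25 hPa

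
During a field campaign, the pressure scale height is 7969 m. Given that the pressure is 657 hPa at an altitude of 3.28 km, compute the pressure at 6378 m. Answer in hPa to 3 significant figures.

P ≈ 445 hPa

Between two levels, P₂ = P₁ exp(−Δz/H) with Δz = z₂ − z₁.
Δz = 6378.0 − 3280.0 = 3098.0 m; Δz/H = 3098.0/7969.0 = 0.38876.
P₂ = 657 × exp(−0.38876) = 657 × 0.67790 = 445.38 hPa.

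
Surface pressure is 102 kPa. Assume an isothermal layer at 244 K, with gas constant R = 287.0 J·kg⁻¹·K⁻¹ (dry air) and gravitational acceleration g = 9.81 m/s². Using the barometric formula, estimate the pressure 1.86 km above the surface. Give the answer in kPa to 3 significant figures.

P ≈ 78.6 kPa

Scale height: H = RT/g = 287.0 × 244 / 9.81 = 7138.4 m.
Barometric formula: P = P₀ exp(−z/H).
z/H = 1860.0/7138.4 = 0.26056; exp(−0.26056) = 0.77062.
P = 102 × 0.77062 = 78.603 kPa.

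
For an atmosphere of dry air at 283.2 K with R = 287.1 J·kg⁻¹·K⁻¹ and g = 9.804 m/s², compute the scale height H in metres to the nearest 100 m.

The scale height of an isothermal atmosphere is H = RT/g.
H = 287.1 × 283.2 / 9.804 = 81307/9.804 = 8293.2 m.

H ≈ 8300 m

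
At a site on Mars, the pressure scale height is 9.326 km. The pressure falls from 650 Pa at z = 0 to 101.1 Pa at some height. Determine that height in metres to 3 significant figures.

Invert the barometric formula: z = H ln(P₀/P).
P₀/P = 650/101.1 = 6.4293; ln(6.4293) = 1.8609.
z = 9326.0 × 1.8609 = 17355 m.

z ≈ 17400 m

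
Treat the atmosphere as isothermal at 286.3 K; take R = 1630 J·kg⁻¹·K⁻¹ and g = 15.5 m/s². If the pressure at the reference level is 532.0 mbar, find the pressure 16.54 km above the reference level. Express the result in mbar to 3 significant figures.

Scale height: H = RT/g = 1630 × 286.3 / 15.5 = 30108 m.
Barometric formula: P = P₀ exp(−z/H).
z/H = 16540/30108 = 0.54936; exp(−0.54936) = 0.57732.
P = 532.0 × 0.57732 = 307.13 mbar.

P ≈ 307 mbar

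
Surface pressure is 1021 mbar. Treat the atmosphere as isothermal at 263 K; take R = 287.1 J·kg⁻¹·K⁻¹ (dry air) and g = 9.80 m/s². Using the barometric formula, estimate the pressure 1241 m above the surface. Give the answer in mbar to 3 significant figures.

Scale height: H = RT/g = 287.1 × 263 / 9.80 = 7704.8 m.
Barometric formula: P = P₀ exp(−z/H).
z/H = 1241.0/7704.8 = 0.16107; exp(−0.16107) = 0.85123.
P = 1021 × 0.85123 = 869.11 mbar.

P ≈ 869 mbar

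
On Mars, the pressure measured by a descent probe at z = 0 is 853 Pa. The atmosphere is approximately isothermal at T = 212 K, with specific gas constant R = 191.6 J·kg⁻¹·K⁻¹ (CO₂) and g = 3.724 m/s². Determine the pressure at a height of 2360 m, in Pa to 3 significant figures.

P ≈ 687 Pa

Scale height: H = RT/g = 191.6 × 212 / 3.724 = 10907 m.
Barometric formula: P = P₀ exp(−z/H).
z/H = 2360.0/10907 = 0.21637; exp(−0.21637) = 0.80544.
P = 853 × 0.80544 = 687.04 Pa.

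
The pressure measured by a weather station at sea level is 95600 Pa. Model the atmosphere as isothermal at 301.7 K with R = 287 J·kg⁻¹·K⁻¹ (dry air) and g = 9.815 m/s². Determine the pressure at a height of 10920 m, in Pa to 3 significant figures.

Scale height: H = RT/g = 287 × 301.7 / 9.815 = 8822.0 m.
Barometric formula: P = P₀ exp(−z/H).
z/H = 10920/8822.0 = 1.2378; exp(−1.2378) = 0.29002.
P = 95600 × 0.29002 = 27726 Pa.

P ≈ 27700 Pa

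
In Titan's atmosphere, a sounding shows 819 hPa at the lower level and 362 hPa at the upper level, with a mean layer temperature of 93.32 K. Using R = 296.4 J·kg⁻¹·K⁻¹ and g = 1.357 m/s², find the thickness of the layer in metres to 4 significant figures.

Δz ≈ 16640 m

Hypsometric equation: Δz = (R T̄/g) ln(P₁/P₂).
R T̄/g = 296.4 × 93.32 / 1.357 = 20383 m.
ln(819/362) = ln(2.2624) = 0.81643.
Δz = 20383 × 0.81643 = 16641 m.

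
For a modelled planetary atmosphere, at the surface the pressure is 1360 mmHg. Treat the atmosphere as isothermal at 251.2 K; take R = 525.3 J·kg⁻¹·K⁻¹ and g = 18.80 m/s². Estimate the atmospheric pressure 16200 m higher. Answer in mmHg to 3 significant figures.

P ≈ 135 mmHg

Scale height: H = RT/g = 525.3 × 251.2 / 18.80 = 7018.9 m.
Barometric formula: P = P₀ exp(−z/H).
z/H = 16200/7018.9 = 2.3081; exp(−2.3081) = 0.099450.
P = 1360 × 0.099450 = 135.25 mmHg.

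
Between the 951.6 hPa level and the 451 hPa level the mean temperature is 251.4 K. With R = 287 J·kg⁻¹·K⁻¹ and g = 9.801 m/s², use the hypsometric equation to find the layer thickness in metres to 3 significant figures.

Hypsometric equation: Δz = (R T̄/g) ln(P₁/P₂).
R T̄/g = 287 × 251.4 / 9.801 = 7361.7 m.
ln(951.6/451) = ln(2.1100) = 0.74669.
Δz = 7361.7 × 0.74669 = 5496.9 m.

Δz ≈ 5500 m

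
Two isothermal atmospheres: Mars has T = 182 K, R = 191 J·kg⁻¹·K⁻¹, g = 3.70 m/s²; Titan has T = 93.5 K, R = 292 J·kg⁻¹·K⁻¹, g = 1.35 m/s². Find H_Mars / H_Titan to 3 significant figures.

H_Mars/H_Titan ≈ 0.465

H = RT/g for each body.
H_Mars = 191 × 182 / 3.70 = 9395.1 m.
H_Titan = 292 × 93.5 / 1.35 = 20224 m.
H_Mars/H_Titan = 9395.1/20224 = 0.46455.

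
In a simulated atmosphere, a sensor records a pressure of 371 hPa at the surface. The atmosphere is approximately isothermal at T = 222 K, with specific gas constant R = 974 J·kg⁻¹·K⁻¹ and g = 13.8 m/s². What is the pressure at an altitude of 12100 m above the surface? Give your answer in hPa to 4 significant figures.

Scale height: H = RT/g = 974 × 222 / 13.8 = 15669 m.
Barometric formula: P = P₀ exp(−z/H).
z/H = 12100/15669 = 0.77223; exp(−0.77223) = 0.46198.
P = 371 × 0.46198 = 171.39 hPa.

P ≈ 171.4 hPa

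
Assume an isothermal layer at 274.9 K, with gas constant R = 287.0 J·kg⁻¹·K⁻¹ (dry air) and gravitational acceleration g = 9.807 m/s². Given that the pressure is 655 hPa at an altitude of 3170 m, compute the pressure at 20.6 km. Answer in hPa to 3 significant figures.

P ≈ 75.0 hPa

Scale height: H = RT/g = 287.0 × 274.9 / 9.807 = 8044.9 m.
Between two levels, P₂ = P₁ exp(−Δz/H) with Δz = z₂ − z₁.
Δz = 20600 − 3170.0 = 17430 m; Δz/H = 17430/8044.9 = 2.1666.
P₂ = 655 × exp(−2.1666) = 655 × 0.11457 = 75.043 hPa.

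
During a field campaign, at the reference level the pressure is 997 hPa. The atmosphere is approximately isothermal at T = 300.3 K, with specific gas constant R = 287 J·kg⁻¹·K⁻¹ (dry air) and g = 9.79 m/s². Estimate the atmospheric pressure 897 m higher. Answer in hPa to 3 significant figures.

P ≈ 900 hPa

Scale height: H = RT/g = 287 × 300.3 / 9.79 = 8803.5 m.
Barometric formula: P = P₀ exp(−z/H).
z/H = 897.00/8803.5 = 0.10189; exp(−0.10189) = 0.90313.
P = 997 × 0.90313 = 900.42 hPa.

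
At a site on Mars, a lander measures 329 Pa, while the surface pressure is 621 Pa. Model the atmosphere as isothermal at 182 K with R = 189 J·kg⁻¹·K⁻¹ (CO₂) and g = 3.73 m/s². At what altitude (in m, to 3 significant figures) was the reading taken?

Scale height: H = RT/g = 189 × 182 / 3.73 = 9222.0 m.
Invert the barometric formula: z = H ln(P₀/P).
P₀/P = 621/329 = 1.8875; ln(1.8875) = 0.63525.
z = 9222.0 × 0.63525 = 5858.3 m.

z ≈ 5860 m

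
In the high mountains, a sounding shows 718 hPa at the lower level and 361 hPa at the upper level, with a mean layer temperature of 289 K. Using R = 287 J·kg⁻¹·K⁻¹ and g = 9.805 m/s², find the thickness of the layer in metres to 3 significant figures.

Δz ≈ 5820 m

Hypsometric equation: Δz = (R T̄/g) ln(P₁/P₂).
R T̄/g = 287 × 289 / 9.805 = 8459.3 m.
ln(718/361) = ln(1.9889) = 0.68758.
Δz = 8459.3 × 0.68758 = 5816.4 m.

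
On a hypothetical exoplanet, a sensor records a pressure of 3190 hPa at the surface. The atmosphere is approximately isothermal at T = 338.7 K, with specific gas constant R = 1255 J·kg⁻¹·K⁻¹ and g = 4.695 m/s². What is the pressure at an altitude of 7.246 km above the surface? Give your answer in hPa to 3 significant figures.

Scale height: H = RT/g = 1255 × 338.7 / 4.695 = 90536 m.
Barometric formula: P = P₀ exp(−z/H).
z/H = 7246.0/90536 = 0.080034; exp(−0.080034) = 0.92308.
P = 3190 × 0.92308 = 2944.6 hPa.

P ≈ 2940 hPa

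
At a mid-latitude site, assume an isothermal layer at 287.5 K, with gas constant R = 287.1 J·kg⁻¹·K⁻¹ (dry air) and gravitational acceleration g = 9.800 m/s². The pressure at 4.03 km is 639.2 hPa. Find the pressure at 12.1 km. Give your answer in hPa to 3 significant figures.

P ≈ 245 hPa

Scale height: H = RT/g = 287.1 × 287.5 / 9.800 = 8422.6 m.
Between two levels, P₂ = P₁ exp(−Δz/H) with Δz = z₂ − z₁.
Δz = 12100 − 4030.0 = 8070.0 m; Δz/H = 8070.0/8422.6 = 0.95814.
P₂ = 639.2 × exp(−0.95814) = 639.2 × 0.38361 = 245.20 hPa.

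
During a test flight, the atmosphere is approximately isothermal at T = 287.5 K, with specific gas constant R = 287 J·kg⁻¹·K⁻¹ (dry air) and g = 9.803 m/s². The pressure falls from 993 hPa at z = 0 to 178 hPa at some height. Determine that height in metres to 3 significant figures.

z ≈ 14500 m

Scale height: H = RT/g = 287 × 287.5 / 9.803 = 8417.1 m.
Invert the barometric formula: z = H ln(P₀/P).
P₀/P = 993/178 = 5.5787; ln(5.5787) = 1.7190.
z = 8417.1 × 1.7190 = 14469 m.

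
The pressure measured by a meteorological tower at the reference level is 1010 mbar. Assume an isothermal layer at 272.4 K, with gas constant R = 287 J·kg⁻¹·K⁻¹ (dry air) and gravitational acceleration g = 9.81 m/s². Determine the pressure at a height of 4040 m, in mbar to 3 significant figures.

P ≈ 608 mbar

Scale height: H = RT/g = 287 × 272.4 / 9.81 = 7969.3 m.
Barometric formula: P = P₀ exp(−z/H).
z/H = 4040.0/7969.3 = 0.50695; exp(−0.50695) = 0.60233.
P = 1010 × 0.60233 = 608.35 mbar.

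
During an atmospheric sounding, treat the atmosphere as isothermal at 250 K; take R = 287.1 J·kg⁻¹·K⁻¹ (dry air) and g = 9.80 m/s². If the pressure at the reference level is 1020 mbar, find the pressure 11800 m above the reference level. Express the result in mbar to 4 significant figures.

P ≈ 203.7 mbar

Scale height: H = RT/g = 287.1 × 250 / 9.80 = 7324.0 m.
Barometric formula: P = P₀ exp(−z/H).
z/H = 11800/7324.0 = 1.6111; exp(−1.6111) = 0.19967.
P = 1020 × 0.19967 = 203.66 mbar.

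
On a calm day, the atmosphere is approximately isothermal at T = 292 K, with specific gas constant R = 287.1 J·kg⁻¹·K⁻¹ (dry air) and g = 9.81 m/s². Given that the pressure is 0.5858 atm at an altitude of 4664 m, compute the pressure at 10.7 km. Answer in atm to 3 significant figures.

P ≈ 0.289 atm

Scale height: H = RT/g = 287.1 × 292 / 9.81 = 8545.7 m.
Between two levels, P₂ = P₁ exp(−Δz/H) with Δz = z₂ − z₁.
Δz = 10700 − 4664.0 = 6036.0 m; Δz/H = 6036.0/8545.7 = 0.70632.
P₂ = 0.5858 × exp(−0.70632) = 0.5858 × 0.49346 = 0.28907 atm.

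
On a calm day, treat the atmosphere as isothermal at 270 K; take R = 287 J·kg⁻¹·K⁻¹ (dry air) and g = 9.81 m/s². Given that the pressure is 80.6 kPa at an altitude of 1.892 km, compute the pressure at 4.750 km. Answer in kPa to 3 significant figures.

Scale height: H = RT/g = 287 × 270 / 9.81 = 7899.1 m.
Between two levels, P₂ = P₁ exp(−Δz/H) with Δz = z₂ − z₁.
Δz = 4750.0 − 1892.0 = 2858.0 m; Δz/H = 2858.0/7899.1 = 0.36181.
P₂ = 80.6 × exp(−0.36181) = 80.6 × 0.69641 = 56.131 kPa.

P ≈ 56.1 kPa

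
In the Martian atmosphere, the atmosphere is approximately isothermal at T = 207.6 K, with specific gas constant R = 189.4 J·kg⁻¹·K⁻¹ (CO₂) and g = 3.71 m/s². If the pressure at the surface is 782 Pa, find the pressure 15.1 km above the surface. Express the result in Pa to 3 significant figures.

P ≈ 188 Pa

Scale height: H = RT/g = 189.4 × 207.6 / 3.71 = 10598 m.
Barometric formula: P = P₀ exp(−z/H).
z/H = 15100/10598 = 1.4248; exp(−1.4248) = 0.24056.
P = 782 × 0.24056 = 188.12 Pa.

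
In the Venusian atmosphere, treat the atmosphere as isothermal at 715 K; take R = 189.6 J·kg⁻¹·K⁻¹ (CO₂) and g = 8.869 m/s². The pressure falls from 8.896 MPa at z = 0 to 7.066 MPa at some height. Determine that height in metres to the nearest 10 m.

z ≈ 3520 m

Scale height: H = RT/g = 189.6 × 715 / 8.869 = 15285 m.
Invert the barometric formula: z = H ln(P₀/P).
P₀/P = 8.896/7.066 = 1.2590; ln(1.2590) = 0.23032.
z = 15285 × 0.23032 = 3520.4 m.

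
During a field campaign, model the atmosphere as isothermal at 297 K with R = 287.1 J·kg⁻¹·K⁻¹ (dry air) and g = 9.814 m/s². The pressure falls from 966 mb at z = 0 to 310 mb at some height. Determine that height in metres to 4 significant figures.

Scale height: H = RT/g = 287.1 × 297 / 9.814 = 8688.5 m.
Invert the barometric formula: z = H ln(P₀/P).
P₀/P = 966/310 = 3.1161; ln(3.1161) = 1.1366.
z = 8688.5 × 1.1366 = 9875.3 m.

z ≈ 9875 m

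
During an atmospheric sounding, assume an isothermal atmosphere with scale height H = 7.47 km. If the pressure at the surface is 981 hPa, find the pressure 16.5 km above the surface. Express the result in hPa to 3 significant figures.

Barometric formula: P = P₀ exp(−z/H).
z/H = 16500/7470.0 = 2.2088; exp(−2.2088) = 0.10983.
P = 981 × 0.10983 = 107.74 hPa.

P ≈ 108 hPa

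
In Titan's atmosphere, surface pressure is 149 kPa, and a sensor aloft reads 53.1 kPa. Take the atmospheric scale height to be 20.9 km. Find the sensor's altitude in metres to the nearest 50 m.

Invert the barometric formula: z = H ln(P₀/P).
P₀/P = 149/53.1 = 2.8060; ln(2.8060) = 1.0318.
z = 20900 × 1.0318 = 21565 m.

z ≈ 21550 m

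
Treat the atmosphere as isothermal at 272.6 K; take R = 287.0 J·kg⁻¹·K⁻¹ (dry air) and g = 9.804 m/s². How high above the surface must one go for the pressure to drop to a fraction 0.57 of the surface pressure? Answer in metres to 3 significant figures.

Scale height: H = RT/g = 287.0 × 272.6 / 9.804 = 7980.0 m.
Set P/P₀ = exp(−z/H) = 0.57, so z = −H ln(0.57).
−ln(0.57) = 0.56212; z = 7980.0 × 0.56212 = 4485.7 m.

z ≈ 4490 m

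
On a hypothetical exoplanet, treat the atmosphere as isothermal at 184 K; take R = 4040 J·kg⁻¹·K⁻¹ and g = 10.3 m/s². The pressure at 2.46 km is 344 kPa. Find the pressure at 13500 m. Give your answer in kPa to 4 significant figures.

P ≈ 295.2 kPa

Scale height: H = RT/g = 4040 × 184 / 10.3 = 72171 m.
Between two levels, P₂ = P₁ exp(−Δz/H) with Δz = z₂ − z₁.
Δz = 13500 − 2460.0 = 11040 m; Δz/H = 11040/72171 = 0.15297.
P₂ = 344 × exp(−0.15297) = 344 × 0.85816 = 295.21 kPa.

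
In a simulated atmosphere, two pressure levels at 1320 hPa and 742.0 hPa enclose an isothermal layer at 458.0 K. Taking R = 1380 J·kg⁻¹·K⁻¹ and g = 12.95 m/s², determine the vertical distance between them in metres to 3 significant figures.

Δz ≈ 28100 m

Hypsometric equation: Δz = (R T̄/g) ln(P₁/P₂).
R T̄/g = 1380 × 458.0 / 12.95 = 48806 m.
ln(1320/742.0) = ln(1.7790) = 0.57605.
Δz = 48806 × 0.57605 = 28115 m.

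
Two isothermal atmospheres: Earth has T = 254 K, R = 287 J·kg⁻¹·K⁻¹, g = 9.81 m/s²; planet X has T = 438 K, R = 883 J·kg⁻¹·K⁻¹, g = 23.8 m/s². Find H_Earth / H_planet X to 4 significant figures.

H = RT/g for each body.
H_Earth = 287 × 254 / 9.81 = 7431.0 m.
H_planet X = 883 × 438 / 23.8 = 16250 m.
H_Earth/H_planet X = 7431.0/16250 = 0.45729.

H_Earth/H_planet X ≈ 0.4573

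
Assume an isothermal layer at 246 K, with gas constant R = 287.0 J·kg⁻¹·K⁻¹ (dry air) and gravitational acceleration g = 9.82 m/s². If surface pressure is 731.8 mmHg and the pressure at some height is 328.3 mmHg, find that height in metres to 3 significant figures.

z ≈ 5760 m

Scale height: H = RT/g = 287.0 × 246 / 9.82 = 7189.6 m.
Invert the barometric formula: z = H ln(P₀/P).
P₀/P = 731.8/328.3 = 2.2291; ln(2.2291) = 0.80160.
z = 7189.6 × 0.80160 = 5763.2 m.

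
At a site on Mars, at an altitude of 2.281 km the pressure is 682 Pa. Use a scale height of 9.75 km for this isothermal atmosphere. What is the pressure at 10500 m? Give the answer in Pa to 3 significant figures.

P ≈ 294 Pa

Between two levels, P₂ = P₁ exp(−Δz/H) with Δz = z₂ − z₁.
Δz = 10500 − 2281.0 = 8219.0 m; Δz/H = 8219.0/9750.0 = 0.84297.
P₂ = 682 × exp(−0.84297) = 682 × 0.43043 = 293.55 Pa.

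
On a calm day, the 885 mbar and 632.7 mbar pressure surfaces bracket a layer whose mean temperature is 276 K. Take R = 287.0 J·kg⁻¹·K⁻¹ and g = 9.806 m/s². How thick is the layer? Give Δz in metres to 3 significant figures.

Hypsometric equation: Δz = (R T̄/g) ln(P₁/P₂).
R T̄/g = 287.0 × 276 / 9.806 = 8077.9 m.
ln(885/632.7) = ln(1.3988) = 0.33561.
Δz = 8077.9 × 0.33561 = 2711.0 m.

Δz ≈ 2710 m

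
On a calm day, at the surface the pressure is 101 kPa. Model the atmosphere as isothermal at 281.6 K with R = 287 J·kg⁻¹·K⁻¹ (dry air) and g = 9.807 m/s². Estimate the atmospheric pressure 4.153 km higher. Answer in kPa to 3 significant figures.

P ≈ 61.0 kPa

Scale height: H = RT/g = 287 × 281.6 / 9.807 = 8241.0 m.
Barometric formula: P = P₀ exp(−z/H).
z/H = 4153.0/8241.0 = 0.50394; exp(−0.50394) = 0.60415.
P = 101 × 0.60415 = 61.019 kPa.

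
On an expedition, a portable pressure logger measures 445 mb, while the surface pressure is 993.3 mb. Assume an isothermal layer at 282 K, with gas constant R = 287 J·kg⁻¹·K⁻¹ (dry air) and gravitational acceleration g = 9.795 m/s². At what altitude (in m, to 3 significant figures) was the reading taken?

Scale height: H = RT/g = 287 × 282 / 9.795 = 8262.8 m.
Invert the barometric formula: z = H ln(P₀/P).
P₀/P = 993.3/445 = 2.2321; ln(2.2321) = 0.80294.
z = 8262.8 × 0.80294 = 6634.5 m.

z ≈ 6630 m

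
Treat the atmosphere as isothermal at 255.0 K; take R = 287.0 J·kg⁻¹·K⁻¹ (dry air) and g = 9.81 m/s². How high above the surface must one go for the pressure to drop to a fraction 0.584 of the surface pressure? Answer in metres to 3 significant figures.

Scale height: H = RT/g = 287.0 × 255.0 / 9.81 = 7460.2 m.
Set P/P₀ = exp(−z/H) = 0.584, so z = −H ln(0.584).
−ln(0.584) = 0.53785; z = 7460.2 × 0.53785 = 4012.5 m.

z ≈ 4010 m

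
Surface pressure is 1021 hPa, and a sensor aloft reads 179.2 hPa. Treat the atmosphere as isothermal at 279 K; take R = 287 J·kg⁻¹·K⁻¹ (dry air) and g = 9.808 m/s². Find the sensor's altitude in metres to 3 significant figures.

z ≈ 14200 m

Scale height: H = RT/g = 287 × 279 / 9.808 = 8164.0 m.
Invert the barometric formula: z = H ln(P₀/P).
P₀/P = 1021/179.2 = 5.6975; ln(5.6975) = 1.7400.
z = 8164.0 × 1.7400 = 14205 m.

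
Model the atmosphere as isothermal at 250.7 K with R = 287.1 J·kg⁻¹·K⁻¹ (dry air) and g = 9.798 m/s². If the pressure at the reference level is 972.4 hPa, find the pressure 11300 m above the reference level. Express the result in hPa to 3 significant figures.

P ≈ 209 hPa

Scale height: H = RT/g = 287.1 × 250.7 / 9.798 = 7346.0 m.
Barometric formula: P = P₀ exp(−z/H).
z/H = 11300/7346.0 = 1.5383; exp(−1.5383) = 0.21475.
P = 972.4 × 0.21475 = 208.82 hPa.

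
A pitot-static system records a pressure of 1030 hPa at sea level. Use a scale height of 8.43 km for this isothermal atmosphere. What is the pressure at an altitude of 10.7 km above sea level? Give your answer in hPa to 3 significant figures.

P ≈ 289 hPa

Barometric formula: P = P₀ exp(−z/H).
z/H = 10700/8430.0 = 1.2693; exp(−1.2693) = 0.28103.
P = 1030 × 0.28103 = 289.46 hPa.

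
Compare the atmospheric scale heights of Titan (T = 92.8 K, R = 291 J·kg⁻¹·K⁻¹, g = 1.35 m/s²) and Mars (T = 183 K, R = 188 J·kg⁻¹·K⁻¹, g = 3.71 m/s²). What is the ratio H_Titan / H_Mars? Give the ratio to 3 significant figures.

H = RT/g for each body.
H_Titan = 291 × 92.8 / 1.35 = 20004 m.
H_Mars = 188 × 183 / 3.71 = 9273.3 m.
H_Titan/H_Mars = 20004/9273.3 = 2.1572.

H_Titan/H_Mars ≈ 2.16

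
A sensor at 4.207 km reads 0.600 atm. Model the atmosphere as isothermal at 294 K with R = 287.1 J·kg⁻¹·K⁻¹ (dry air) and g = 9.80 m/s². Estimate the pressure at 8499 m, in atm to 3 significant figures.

P ≈ 0.365 atm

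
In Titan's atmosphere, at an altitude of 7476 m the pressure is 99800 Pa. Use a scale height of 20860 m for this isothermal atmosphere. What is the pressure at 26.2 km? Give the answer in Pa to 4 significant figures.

Between two levels, P₂ = P₁ exp(−Δz/H) with Δz = z₂ − z₁.
Δz = 26200 − 7476.0 = 18724 m; Δz/H = 18724/20860 = 0.89760.
P₂ = 99800 × exp(−0.89760) = 99800 × 0.40755 = 40673 Pa.

P ≈ 40670 Pa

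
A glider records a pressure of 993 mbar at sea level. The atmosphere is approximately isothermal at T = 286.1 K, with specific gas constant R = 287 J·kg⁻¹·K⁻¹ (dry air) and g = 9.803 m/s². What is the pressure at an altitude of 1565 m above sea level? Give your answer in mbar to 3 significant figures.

Scale height: H = RT/g = 287 × 286.1 / 9.803 = 8376.1 m.
Barometric formula: P = P₀ exp(−z/H).
z/H = 1565.0/8376.1 = 0.18684; exp(−0.18684) = 0.82958.
P = 993 × 0.82958 = 823.77 mbar.

P ≈ 824 mbar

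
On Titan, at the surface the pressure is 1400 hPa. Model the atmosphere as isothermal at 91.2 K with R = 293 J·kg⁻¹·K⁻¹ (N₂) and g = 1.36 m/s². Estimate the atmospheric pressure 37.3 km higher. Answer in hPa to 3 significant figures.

Scale height: H = RT/g = 293 × 91.2 / 1.36 = 19648 m.
Barometric formula: P = P₀ exp(−z/H).
z/H = 37300/19648 = 1.8984; exp(−1.8984) = 0.14981.
P = 1400 × 0.14981 = 209.73 hPa.

P ≈ 210 hPa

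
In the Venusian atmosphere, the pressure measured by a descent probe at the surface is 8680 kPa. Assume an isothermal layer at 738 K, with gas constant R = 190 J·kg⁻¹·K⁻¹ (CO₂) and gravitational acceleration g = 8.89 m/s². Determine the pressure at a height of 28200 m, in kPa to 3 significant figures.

P ≈ 1450 kPa

Scale height: H = RT/g = 190 × 738 / 8.89 = 15773 m.
Barometric formula: P = P₀ exp(−z/H).
z/H = 28200/15773 = 1.7879; exp(−1.7879) = 0.16731.
P = 8680 × 0.16731 = 1452.3 kPa.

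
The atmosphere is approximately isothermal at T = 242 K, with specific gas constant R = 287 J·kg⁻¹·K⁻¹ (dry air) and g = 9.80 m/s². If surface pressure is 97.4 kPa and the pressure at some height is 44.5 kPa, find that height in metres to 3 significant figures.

z ≈ 5550 m

Scale height: H = RT/g = 287 × 242 / 9.80 = 7087.1 m.
Invert the barometric formula: z = H ln(P₀/P).
P₀/P = 97.4/44.5 = 2.1888; ln(2.1888) = 0.78335.
z = 7087.1 × 0.78335 = 5551.7 m.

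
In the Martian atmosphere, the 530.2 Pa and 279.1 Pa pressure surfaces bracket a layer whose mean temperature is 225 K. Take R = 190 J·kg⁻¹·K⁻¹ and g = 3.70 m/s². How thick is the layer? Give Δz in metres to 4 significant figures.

Δz ≈ 7414 m

Hypsometric equation: Δz = (R T̄/g) ln(P₁/P₂).
R T̄/g = 190 × 225 / 3.70 = 11554 m.
ln(530.2/279.1) = ln(1.8997) = 0.64170.
Δz = 11554 × 0.64170 = 7414.2 m.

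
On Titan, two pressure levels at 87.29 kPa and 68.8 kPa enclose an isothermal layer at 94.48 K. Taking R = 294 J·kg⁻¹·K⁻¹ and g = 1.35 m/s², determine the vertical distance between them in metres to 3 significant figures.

Δz ≈ 4900 m

Hypsometric equation: Δz = (R T̄/g) ln(P₁/P₂).
R T̄/g = 294 × 94.48 / 1.35 = 20576 m.
ln(87.29/68.8) = ln(1.2688) = 0.23807.
Δz = 20576 × 0.23807 = 4898.5 m.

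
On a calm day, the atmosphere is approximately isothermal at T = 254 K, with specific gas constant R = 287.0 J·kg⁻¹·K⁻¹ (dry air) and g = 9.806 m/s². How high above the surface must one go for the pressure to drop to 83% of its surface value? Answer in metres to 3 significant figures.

Scale height: H = RT/g = 287.0 × 254 / 9.806 = 7434.0 m.
Set P/P₀ = exp(−z/H) = 0.83, so z = −H ln(0.83).
−ln(0.83) = 0.18633; z = 7434.0 × 0.18633 = 1385.2 m.

z ≈ 1390 m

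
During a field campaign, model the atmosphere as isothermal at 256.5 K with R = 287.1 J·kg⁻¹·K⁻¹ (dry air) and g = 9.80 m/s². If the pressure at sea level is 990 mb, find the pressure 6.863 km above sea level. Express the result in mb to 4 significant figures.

P ≈ 397.2 mb

Scale height: H = RT/g = 287.1 × 256.5 / 9.80 = 7514.4 m.
Barometric formula: P = P₀ exp(−z/H).
z/H = 6863.0/7514.4 = 0.91331; exp(−0.91331) = 0.40119.
P = 990 × 0.40119 = 397.18 mb.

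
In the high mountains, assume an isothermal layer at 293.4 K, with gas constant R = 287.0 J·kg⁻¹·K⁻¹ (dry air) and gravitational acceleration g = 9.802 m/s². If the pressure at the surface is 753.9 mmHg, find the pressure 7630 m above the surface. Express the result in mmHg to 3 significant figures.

P ≈ 310 mmHg

Scale height: H = RT/g = 287.0 × 293.4 / 9.802 = 8590.7 m.
Barometric formula: P = P₀ exp(−z/H).
z/H = 7630.0/8590.7 = 0.88817; exp(−0.88817) = 0.41141.
P = 753.9 × 0.41141 = 310.16 mmHg.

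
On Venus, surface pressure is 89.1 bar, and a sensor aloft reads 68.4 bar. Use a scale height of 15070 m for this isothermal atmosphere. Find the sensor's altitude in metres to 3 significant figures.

z ≈ 3980 m

Invert the barometric formula: z = H ln(P₀/P).
P₀/P = 89.1/68.4 = 1.3026; ln(1.3026) = 0.26436.
z = 15070 × 0.26436 = 3983.9 m.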